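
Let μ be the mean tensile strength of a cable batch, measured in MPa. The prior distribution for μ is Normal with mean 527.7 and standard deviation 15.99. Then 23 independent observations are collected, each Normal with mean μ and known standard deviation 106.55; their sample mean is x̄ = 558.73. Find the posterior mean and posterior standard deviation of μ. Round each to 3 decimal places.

Posterior mean ≈ 538.288; posterior SD ≈ 12.978

With known σ, the Normal prior is conjugate. Weight on the data is w = (n/σ²)/(n/σ² + 1/τ₀²) = 0.00202591/(0.00202591+0.00391114) = 0.34123.
Posterior mean = w·x̄ + (1−w)·μ₀ = 0.34123·558.73 + 0.65877·527.7 = 538.288. Posterior variance = 1/(0.00202591+0.00391114) = 168.434, so SD = 12.978.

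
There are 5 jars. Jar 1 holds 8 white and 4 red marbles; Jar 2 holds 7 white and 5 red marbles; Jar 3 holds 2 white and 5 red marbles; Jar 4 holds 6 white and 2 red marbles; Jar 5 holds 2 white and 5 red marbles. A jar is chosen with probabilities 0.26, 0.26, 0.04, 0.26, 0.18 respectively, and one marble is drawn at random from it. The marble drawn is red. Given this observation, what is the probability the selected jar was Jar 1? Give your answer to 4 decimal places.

P(red|Jar 1) = 0.3333; P(red|Jar 2) = 0.4167; P(red|Jar 3) = 0.7143; P(red|Jar 4) = 0.25; P(red|Jar 5) = 0.7143.
Prior × likelihood for each source: 0.26·0.3333=0.08667, 0.26·0.4167=0.1083, 0.04·0.7143=0.02857, 0.26·0.25=0.06500, 0.18·0.7143=0.1286. Summing gives P(red) = 0.41714.
P(Jar 1 | red) = 0.08667 / 0.41714 = 0.2078.

Posterior probability ≈ 0.2078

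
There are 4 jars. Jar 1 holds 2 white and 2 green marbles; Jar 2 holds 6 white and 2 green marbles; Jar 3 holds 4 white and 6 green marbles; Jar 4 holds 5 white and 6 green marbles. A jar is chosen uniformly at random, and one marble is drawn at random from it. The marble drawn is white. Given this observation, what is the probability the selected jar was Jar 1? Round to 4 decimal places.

P(white|Jar 1) = 0.5; P(white|Jar 2) = 0.75; P(white|Jar 3) = 0.4; P(white|Jar 4) = 0.4545.
Prior × likelihood for each source: 0.25·0.5=0.1250, 0.25·0.75=0.1875, 0.25·0.4=0.1000, 0.25·0.4545=0.1136. Summing gives P(white) = 0.52614.
P(Jar 1 | white) = 0.1250 / 0.52614 = 0.2376.

Posterior probability ≈ 0.2376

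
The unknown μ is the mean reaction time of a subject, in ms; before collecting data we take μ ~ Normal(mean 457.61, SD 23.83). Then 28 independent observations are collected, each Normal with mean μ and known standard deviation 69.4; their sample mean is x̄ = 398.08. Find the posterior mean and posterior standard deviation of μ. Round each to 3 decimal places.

With known σ, the Normal prior is conjugate. Weight on the data is w = (n/σ²)/(n/σ² + 1/τ₀²) = 0.00581352/(0.00581352+0.00176097) = 0.76751.
Posterior mean = w·x̄ + (1−w)·μ₀ = 0.76751·398.08 + 0.23249·457.61 = 411.920. Posterior variance = 1/(0.00581352+0.00176097) = 132.022, so SD = 11.490.

Posterior mean ≈ 411.920; posterior SD ≈ 11.490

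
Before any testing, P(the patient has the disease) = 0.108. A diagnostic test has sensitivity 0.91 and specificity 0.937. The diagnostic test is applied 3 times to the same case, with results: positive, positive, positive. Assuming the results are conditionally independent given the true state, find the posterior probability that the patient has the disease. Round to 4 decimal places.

Let H be the event that the patient has the disease; start with P(H) = 0.108. P('positive'|H) = 0.91, P('positive'|¬H) = 0.063.
Update on result 1 ('positive'): P(H) ← 0.91·0.1080 / (0.91·0.1080 + 0.063·0.8920) = 0.098280/0.15448 = 0.6362.
Update on result 2 ('positive'): P(H) ← 0.91·0.6362 / (0.91·0.6362 + 0.063·0.3638) = 0.57896/0.60187 = 0.9619.
Update on result 3 ('positive'): P(H) ← 0.91·0.9619 / (0.91·0.9619 + 0.063·0.0381) = 0.87535/0.87775 = 0.9973.

Posterior P(H) ≈ 0.9973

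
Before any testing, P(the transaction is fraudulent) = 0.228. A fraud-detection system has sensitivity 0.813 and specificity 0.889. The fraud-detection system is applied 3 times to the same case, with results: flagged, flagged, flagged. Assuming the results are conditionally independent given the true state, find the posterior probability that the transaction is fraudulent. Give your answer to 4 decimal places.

With H the event that the transaction is fraudulent, the joint likelihood of the observed sequence is P(data|H) = 0.813·0.813·0.813 = 0.53737 and P(data|¬H) = 0.111·0.111·0.111 = 0.0013676.
Bayes: P(H|data) = 0.228·0.53737 / (0.228·0.53737 + 0.772·0.0013676) = 0.12252/0.12358 = 0.9915.

Posterior P(H) ≈ 0.9915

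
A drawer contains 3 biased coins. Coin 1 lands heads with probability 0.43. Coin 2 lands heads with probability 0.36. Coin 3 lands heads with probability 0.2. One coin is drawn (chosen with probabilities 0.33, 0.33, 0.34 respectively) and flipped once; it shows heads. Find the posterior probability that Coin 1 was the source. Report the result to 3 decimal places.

Posterior probability ≈ 0.432

Tabulate prior·likelihood by source: [1] prior 0.33, lik 0.43, product 0.1419; [2] prior 0.33, lik 0.36, product 0.1188; [3] prior 0.34, lik 0.2, product 0.06800.
Normalizing constant = 0.32870; the posterior for Coin 1 is its product over the sum, 0.1419/0.32870 = 0.432.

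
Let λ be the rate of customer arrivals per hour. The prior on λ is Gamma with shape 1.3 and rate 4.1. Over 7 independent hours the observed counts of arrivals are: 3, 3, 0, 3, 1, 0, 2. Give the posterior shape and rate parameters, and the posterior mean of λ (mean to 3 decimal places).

The Poisson likelihood adds the total count to the shape and the number of exposure periods to the rate. Here ∑xᵢ = 12 and n = 7, so shape 1.3→13.3 and rate 4.1→11.1.
E[λ | data] = 13.3/11.1 = 1.198.

Posterior: Gamma(shape=13.3, rate=11.1); mean ≈ 1.198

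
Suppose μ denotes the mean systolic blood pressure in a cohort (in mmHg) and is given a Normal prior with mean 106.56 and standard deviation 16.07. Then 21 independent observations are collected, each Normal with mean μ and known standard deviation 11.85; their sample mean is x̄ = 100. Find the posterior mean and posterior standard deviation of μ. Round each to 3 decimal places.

Posterior mean ≈ 100.166; posterior SD ≈ 2.553

Prior precision 1/τ₀² = 1/16.07² = 0.00387229; data precision n/σ² = 21/11.85² = 0.149549.
Posterior precision = 0.00387229 + 0.149549 = 0.153421, giving posterior SD = 1/√0.153421 = 2.553.
Posterior mean = (0.00387229·106.56 + 0.149549·100) / 0.153421 = 100.166.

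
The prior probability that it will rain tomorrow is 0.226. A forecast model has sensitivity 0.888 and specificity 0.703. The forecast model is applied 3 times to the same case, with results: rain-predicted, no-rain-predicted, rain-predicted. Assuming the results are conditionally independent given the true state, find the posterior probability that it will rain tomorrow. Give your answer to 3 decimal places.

Posterior P(H) ≈ 0.294

With H the event that it will rain tomorrow, the joint likelihood of the observed sequence is P(data|H) = 0.888·0.112·0.888 = 0.088317 and P(data|¬H) = 0.297·0.703·0.297 = 0.062011.
Bayes: P(H|data) = 0.226·0.088317 / (0.226·0.088317 + 0.774·0.062011) = 0.019960/0.067956 = 0.2937.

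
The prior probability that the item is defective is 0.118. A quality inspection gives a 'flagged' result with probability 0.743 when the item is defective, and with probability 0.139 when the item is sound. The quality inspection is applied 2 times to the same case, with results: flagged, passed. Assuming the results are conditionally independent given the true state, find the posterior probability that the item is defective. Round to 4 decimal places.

With H the event that the item is defective, the joint likelihood of the observed sequence is P(data|H) = 0.743·0.257 = 0.19095 and P(data|¬H) = 0.139·0.861 = 0.11968.
Bayes: P(H|data) = 0.118·0.19095 / (0.118·0.19095 + 0.882·0.11968) = 0.022532/0.12809 = 0.1759.

Posterior P(H) ≈ 0.1759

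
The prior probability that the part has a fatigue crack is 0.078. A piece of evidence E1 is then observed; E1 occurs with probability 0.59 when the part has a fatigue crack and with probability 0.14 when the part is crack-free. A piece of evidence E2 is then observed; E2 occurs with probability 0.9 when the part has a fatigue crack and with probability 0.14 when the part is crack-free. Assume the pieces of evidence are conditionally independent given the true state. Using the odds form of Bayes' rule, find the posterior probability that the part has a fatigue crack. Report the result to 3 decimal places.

Posterior probability ≈ 0.696

Prior odds = 0.078/(1−0.078) = 0.084599. In log-odds, ln(0.084599) = -2.4698.
Add log likelihood ratios: ln(4.2143) + ln(6.4286) = 3.2992.
Posterior log-odds = 0.82940, so posterior odds = exp(0.82940) = 2.2919. Converting, P(H|E) = 2.2919/3.2919 = 0.696.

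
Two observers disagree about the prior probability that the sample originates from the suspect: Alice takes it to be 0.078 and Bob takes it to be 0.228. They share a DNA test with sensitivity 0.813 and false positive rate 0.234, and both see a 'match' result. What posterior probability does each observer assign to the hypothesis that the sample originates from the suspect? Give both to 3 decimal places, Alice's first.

P('+'|H) = 0.813, P('+'|¬H) = 0.234.
Alice: numerator 0.813·0.078 = 0.063414; evidence = 0.063414+0.234·0.922 = 0.27916; posterior = 0.227.
Bob: numerator 0.813·0.228 = 0.18536; evidence = 0.18536+0.234·0.772 = 0.36601; posterior = 0.506.

Alice: 0.227; Bob: 0.506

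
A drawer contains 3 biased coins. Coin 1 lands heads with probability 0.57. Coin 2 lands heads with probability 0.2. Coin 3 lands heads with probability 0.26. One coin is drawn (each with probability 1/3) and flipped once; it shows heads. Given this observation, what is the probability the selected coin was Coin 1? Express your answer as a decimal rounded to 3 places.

Posterior probability ≈ 0.553

P(heads|C1) = 0.57; P(heads|C2) = 0.2; P(heads|C3) = 0.26.
Prior × likelihood for each source: 0.333333·0.57=0.1900, 0.333333·0.2=0.06667, 0.333333·0.26=0.08667. Summing gives P(heads) = 0.34333.
P(Coin 1 | heads) = 0.1900 / 0.34333 = 0.553.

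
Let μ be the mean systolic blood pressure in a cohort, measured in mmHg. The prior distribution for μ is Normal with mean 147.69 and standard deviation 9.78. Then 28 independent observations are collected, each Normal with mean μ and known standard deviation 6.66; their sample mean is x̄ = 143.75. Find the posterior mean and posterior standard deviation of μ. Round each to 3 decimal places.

Posterior mean ≈ 143.814; posterior SD ≈ 1.248

Prior precision 1/τ₀² = 1/9.78² = 0.0104550; data precision n/σ² = 28/6.66² = 0.631262.
Posterior precision = 0.0104550 + 0.631262 = 0.641717, giving posterior SD = 1/√0.641717 = 1.248.
Posterior mean = (0.0104550·147.69 + 0.631262·143.75) / 0.641717 = 143.814.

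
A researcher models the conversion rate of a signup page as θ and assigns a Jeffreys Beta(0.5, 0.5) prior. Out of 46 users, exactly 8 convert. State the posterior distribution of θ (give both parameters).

Posterior: Beta(8.5, 38.5)

Observing 8 successes and 38 failures updates Beta(0.5, 0.5) by adding the success and failure counts to the two shape parameters: α = 0.5+8 = 8.5, β = 0.5+38 = 38.5.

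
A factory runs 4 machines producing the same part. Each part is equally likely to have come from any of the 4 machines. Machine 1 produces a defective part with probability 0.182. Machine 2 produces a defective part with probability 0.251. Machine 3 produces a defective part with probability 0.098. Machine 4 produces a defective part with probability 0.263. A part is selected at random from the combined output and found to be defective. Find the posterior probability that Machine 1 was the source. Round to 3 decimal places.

P(defective|M1) = 0.182; P(defective|M2) = 0.251; P(defective|M3) = 0.098; P(defective|M4) = 0.263.
Prior × likelihood for each source: 0.25·0.182=0.04550, 0.25·0.251=0.06275, 0.25·0.098=0.02450, 0.25·0.263=0.06575. Summing gives P(defective) = 0.19850.
P(Machine 1 | defective) = 0.04550 / 0.19850 = 0.229.

Posterior probability ≈ 0.229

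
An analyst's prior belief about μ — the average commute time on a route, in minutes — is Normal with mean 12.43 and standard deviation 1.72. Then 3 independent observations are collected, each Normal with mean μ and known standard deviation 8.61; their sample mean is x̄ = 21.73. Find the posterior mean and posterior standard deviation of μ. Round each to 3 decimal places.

With known σ, the Normal prior is conjugate. Weight on the data is w = (n/σ²)/(n/σ² + 1/τ₀²) = 0.0404683/(0.0404683+0.338021) = 0.10692.
Posterior mean = w·x̄ + (1−w)·μ₀ = 0.10692·21.73 + 0.89308·12.43 = 13.424. Posterior variance = 1/(0.0404683+0.338021) = 2.64209, so SD = 1.625.

Posterior mean ≈ 13.424; posterior SD ≈ 1.625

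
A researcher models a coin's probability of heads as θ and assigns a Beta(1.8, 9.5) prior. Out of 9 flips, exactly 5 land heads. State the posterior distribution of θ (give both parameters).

Posterior: Beta(6.8, 13.5)

The binomial likelihood is conjugate to the Beta prior: with 5 successes and 4 failures, the posterior is Beta(1.8+5, 9.5+4) = Beta(6.8, 13.5).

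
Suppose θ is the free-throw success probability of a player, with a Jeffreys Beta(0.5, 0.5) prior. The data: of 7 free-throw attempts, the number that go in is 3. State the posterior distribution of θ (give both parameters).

Posterior: Beta(3.5, 4.5)

The binomial likelihood is conjugate to the Beta prior: with 3 successes and 4 failures, the posterior is Beta(0.5+3, 0.5+4) = Beta(3.5, 4.5).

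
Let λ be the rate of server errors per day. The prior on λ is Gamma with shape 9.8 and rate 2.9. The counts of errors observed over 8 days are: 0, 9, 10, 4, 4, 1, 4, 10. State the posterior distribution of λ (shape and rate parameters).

The Poisson likelihood adds the total count to the shape and the number of exposure periods to the rate. Here ∑xᵢ = 42 and n = 8, so shape 9.8→51.8 and rate 2.9→10.9.

Posterior: Gamma(shape=51.8, rate=10.9)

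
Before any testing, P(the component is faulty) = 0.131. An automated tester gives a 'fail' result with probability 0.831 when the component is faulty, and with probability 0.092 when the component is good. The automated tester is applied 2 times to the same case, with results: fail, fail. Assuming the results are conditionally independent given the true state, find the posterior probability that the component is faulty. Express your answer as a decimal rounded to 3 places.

With H the event that the component is faulty, the joint likelihood of the observed sequence is P(data|H) = 0.831·0.831 = 0.69056 and P(data|¬H) = 0.092·0.092 = 0.0084640.
Bayes: P(H|data) = 0.131·0.69056 / (0.131·0.69056 + 0.869·0.0084640) = 0.090463/0.097819 = 0.9248.

Posterior P(H) ≈ 0.925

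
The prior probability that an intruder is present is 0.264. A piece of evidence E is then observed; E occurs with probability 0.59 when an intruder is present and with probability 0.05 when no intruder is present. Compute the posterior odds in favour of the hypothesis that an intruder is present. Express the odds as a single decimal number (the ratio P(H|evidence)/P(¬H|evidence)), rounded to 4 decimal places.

Posterior odds ≈ 4.2326

Prior odds = 0.264/(1−0.264) = 0.35870.
Likelihood ratio for E = 0.59/0.05 = 11.800.
Posterior odds = prior odds × LR = 4.2326.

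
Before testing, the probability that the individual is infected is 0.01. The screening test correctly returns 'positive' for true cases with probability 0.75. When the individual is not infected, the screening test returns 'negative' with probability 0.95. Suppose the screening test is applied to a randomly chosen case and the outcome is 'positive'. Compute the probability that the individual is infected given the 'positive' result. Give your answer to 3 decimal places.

P(H | E) ≈ 0.132

Let H be the event that the individual is infected. P(H) = 0.01, so P(¬H) = 0.99. With E the 'positive' result, P(E|H) = 0.75 and P(E|¬H) = 0.05.
P(E) = 0.75·0.01 + 0.05·0.99 = 0.0075000 + 0.049500 = 0.057000.
By Bayes' theorem, P(H|E) = 0.0075000 / 0.057000 = 0.132.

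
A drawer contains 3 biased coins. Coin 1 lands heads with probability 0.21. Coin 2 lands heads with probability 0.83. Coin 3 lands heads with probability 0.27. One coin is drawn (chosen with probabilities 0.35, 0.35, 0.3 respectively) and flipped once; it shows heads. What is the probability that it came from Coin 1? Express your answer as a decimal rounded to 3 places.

Tabulate prior·likelihood by source: [1] prior 0.35, lik 0.21, product 0.07350; [2] prior 0.35, lik 0.83, product 0.2905; [3] prior 0.3, lik 0.27, product 0.08100.
Normalizing constant = 0.44500; the posterior for Coin 1 is its product over the sum, 0.07350/0.44500 = 0.165.

Posterior probability ≈ 0.165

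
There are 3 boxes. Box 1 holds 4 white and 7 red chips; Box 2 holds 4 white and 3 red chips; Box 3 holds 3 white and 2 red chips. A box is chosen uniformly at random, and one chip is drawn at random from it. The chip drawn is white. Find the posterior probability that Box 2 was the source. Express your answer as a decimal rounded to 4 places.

Posterior probability ≈ 0.3723

Tabulate prior·likelihood by source: [1] prior 0.333333, lik 0.3636, product 0.1212; [2] prior 0.333333, lik 0.5714, product 0.1905; [3] prior 0.333333, lik 0.6, product 0.2000.
Normalizing constant = 0.51169; the posterior for Box 2 is its product over the sum, 0.1905/0.51169 = 0.3723.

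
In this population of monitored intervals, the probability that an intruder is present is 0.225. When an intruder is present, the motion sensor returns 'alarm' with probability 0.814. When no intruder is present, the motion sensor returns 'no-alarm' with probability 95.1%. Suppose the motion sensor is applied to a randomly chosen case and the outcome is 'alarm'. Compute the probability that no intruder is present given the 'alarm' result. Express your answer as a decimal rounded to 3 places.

P(¬H | E) ≈ 0.172

Let H be the event that an intruder is present. P(H) = 0.225, so P(¬H) = 0.775. With E the 'alarm' result, P(E|H) = 0.814 and P(E|¬H) = 0.049.
P(E) = 0.814·0.225 + 0.049·0.775 = 0.18315 + 0.037975 = 0.22112.
By Bayes' theorem, P(H|E) = 0.18315 / 0.22112 = 0.828. Hence P(¬H|E) = 1 − 0.828 = 0.172.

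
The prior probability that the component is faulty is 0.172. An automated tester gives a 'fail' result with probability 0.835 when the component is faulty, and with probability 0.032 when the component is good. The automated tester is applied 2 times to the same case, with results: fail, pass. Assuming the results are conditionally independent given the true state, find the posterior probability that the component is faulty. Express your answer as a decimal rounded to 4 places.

Let H be the event that the component is faulty; start with P(H) = 0.172. P('fail'|H) = 0.835, P('fail'|¬H) = 0.032.
Update on result 1 ('fail'): P(H) ← 0.835·0.1720 / (0.835·0.1720 + 0.032·0.8280) = 0.14362/0.17012 = 0.8442.
Update on result 2 ('pass'): P(H) ← 0.165·0.8442 / (0.165·0.8442 + 0.968·0.1558) = 0.13930/0.29007 = 0.4802.

Posterior P(H) ≈ 0.4802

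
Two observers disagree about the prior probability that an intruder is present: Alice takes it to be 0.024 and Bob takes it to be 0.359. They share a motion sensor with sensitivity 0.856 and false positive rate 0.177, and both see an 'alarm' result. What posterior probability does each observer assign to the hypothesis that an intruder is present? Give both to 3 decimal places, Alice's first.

P('+'|H) = 0.856, P('+'|¬H) = 0.177.
Alice: numerator 0.856·0.024 = 0.020544; evidence = 0.020544+0.177·0.976 = 0.19330; posterior = 0.106.
Bob: numerator 0.856·0.359 = 0.30730; evidence = 0.30730+0.177·0.641 = 0.42076; posterior = 0.730.

Alice: 0.106; Bob: 0.730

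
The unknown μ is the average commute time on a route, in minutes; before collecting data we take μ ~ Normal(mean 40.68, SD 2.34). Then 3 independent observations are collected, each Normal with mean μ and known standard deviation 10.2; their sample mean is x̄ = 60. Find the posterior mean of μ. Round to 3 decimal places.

Posterior mean ≈ 43.314

With known σ, the Normal prior is conjugate. Weight on the data is w = (n/σ²)/(n/σ² + 1/τ₀²) = 0.0288351/(0.0288351+0.182628) = 0.13636.
Posterior mean = w·x̄ + (1−w)·μ₀ = 0.13636·60 + 0.86364·40.68 = 43.314.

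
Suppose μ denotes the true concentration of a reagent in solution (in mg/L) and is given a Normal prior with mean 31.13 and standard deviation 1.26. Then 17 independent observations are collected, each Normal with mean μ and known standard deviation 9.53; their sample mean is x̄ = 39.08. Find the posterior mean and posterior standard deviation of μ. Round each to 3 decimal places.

Prior precision 1/τ₀² = 1/1.26² = 0.629882; data precision n/σ² = 17/9.53² = 0.187182.
Posterior precision = 0.629882 + 0.187182 = 0.817063, giving posterior SD = 1/√0.817063 = 1.106.
Posterior mean = (0.629882·31.13 + 0.187182·39.08) / 0.817063 = 32.951.

Posterior mean ≈ 32.951; posterior SD ≈ 1.106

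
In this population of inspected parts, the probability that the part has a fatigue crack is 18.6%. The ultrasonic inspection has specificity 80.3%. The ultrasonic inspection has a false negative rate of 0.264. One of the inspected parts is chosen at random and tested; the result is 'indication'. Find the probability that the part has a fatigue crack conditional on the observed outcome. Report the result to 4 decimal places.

Write H for 'the part has a fatigue crack'. Prior odds H:¬H = 0.186/0.814 = 0.22850. For the 'indication' outcome, the likelihood ratio is 0.736/0.197 = 3.7360.
Posterior odds = 0.22850 × 3.7360 = 0.85369, so P(H|E) = 0.85369/(1+0.85369) = 0.4605.

P(H | E) ≈ 0.4605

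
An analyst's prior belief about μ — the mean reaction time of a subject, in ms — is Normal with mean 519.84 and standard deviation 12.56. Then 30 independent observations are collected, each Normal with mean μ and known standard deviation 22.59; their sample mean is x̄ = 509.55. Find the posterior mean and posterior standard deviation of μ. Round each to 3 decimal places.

With known σ, the Normal prior is conjugate. Weight on the data is w = (n/σ²)/(n/σ² + 1/τ₀²) = 0.0587880/(0.0587880+0.00633900) = 0.90267.
Posterior mean = w·x̄ + (1−w)·μ₀ = 0.90267·509.55 + 0.097333·519.84 = 510.552. Posterior variance = 1/(0.0587880+0.00633900) = 15.3546, so SD = 3.918.

Posterior mean ≈ 510.552; posterior SD ≈ 3.918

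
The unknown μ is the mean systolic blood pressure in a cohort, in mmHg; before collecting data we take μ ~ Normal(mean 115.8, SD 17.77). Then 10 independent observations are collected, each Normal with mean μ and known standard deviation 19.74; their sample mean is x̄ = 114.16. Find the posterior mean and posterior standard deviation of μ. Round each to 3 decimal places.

Prior precision 1/τ₀² = 1/17.77² = 0.00316683; data precision n/σ² = 10/19.74² = 0.0256629.
Posterior precision = 0.00316683 + 0.0256629 = 0.0288297, giving posterior SD = 1/√0.0288297 = 5.890.
Posterior mean = (0.00316683·115.8 + 0.0256629·114.16) / 0.0288297 = 114.340.

Posterior mean ≈ 114.340; posterior SD ≈ 5.890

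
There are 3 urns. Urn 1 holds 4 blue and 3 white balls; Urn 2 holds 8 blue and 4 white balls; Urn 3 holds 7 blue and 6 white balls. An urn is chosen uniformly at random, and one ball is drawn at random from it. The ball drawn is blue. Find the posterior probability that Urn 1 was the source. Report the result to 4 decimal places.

Posterior probability ≈ 0.3216

Tabulate prior·likelihood by source: [1] prior 0.333333, lik 0.5714, product 0.1905; [2] prior 0.333333, lik 0.6667, product 0.2222; [3] prior 0.333333, lik 0.5385, product 0.1795.
Normalizing constant = 0.59219; the posterior for Urn 1 is its product over the sum, 0.1905/0.59219 = 0.3216.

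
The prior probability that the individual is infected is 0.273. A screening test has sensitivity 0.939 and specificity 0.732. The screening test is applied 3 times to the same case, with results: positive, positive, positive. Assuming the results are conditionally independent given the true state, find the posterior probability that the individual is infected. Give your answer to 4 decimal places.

Posterior P(H) ≈ 0.9417

Let H be the event that the individual is infected; start with P(H) = 0.273. P('positive'|H) = 0.939, P('positive'|¬H) = 0.268.
Update on result 1 ('positive'): P(H) ← 0.939·0.2730 / (0.939·0.2730 + 0.268·0.7270) = 0.25635/0.45118 = 0.5682.
Update on result 2 ('positive'): P(H) ← 0.939·0.5682 / (0.939·0.5682 + 0.268·0.4318) = 0.53351/0.64924 = 0.8217.
Update on result 3 ('positive'): P(H) ← 0.939·0.8217 / (0.939·0.8217 + 0.268·0.1783) = 0.77162/0.81939 = 0.9417.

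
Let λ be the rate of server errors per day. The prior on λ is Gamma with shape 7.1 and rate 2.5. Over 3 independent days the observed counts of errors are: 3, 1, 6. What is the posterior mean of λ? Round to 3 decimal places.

The Poisson likelihood adds the total count to the shape and the number of exposure periods to the rate. Here ∑xᵢ = 10 and n = 3, so shape 7.1→17.1 and rate 2.5→5.5.
E[λ | data] = 17.1/5.5 = 3.109.

Posterior mean ≈ 3.109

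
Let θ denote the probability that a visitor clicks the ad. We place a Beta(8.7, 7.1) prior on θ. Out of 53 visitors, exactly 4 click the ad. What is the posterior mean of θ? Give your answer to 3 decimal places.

Observing 4 successes and 49 failures updates Beta(8.7, 7.1) by adding the success and failure counts to the two shape parameters: α = 8.7+4 = 12.7, β = 7.1+49 = 56.1.
E[θ | data] = 12.7/(12.7+56.1) = 0.185.

Posterior mean ≈ 0.185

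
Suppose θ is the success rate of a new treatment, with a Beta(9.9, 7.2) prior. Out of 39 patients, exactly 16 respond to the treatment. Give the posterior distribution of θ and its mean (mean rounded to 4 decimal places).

Posterior: Beta(25.9, 30.2); mean ≈ 0.4617

The binomial likelihood is conjugate to the Beta prior: with 16 successes and 23 failures, the posterior is Beta(9.9+16, 7.2+23) = Beta(25.9, 30.2).
Posterior mean = α/(α+β) = 25.9/56.1 = 0.4617.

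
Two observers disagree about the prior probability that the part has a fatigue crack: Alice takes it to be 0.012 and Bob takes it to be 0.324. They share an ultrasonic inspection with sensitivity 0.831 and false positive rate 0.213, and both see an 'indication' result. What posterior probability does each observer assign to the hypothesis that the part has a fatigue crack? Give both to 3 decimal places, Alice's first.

P('+'|H) = 0.831, P('+'|¬H) = 0.213.
Alice: numerator 0.831·0.012 = 0.0099720; evidence = 0.0099720+0.213·0.988 = 0.22042; posterior = 0.045.
Bob: numerator 0.831·0.324 = 0.26924; evidence = 0.26924+0.213·0.676 = 0.41323; posterior = 0.652.

Alice: 0.045; Bob: 0.652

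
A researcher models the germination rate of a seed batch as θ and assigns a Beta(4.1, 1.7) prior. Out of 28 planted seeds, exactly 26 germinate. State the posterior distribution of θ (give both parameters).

Posterior: Beta(30.1, 3.7)

The binomial likelihood is conjugate to the Beta prior: with 26 successes and 2 failures, the posterior is Beta(4.1+26, 1.7+2) = Beta(30.1, 3.7).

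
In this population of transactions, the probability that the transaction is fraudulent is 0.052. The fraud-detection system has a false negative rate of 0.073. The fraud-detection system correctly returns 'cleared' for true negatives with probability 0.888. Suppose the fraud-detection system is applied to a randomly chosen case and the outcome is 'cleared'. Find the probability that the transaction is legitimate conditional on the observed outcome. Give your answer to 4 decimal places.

Write H for 'the transaction is fraudulent'. Prior odds H:¬H = 0.052/0.948 = 0.054852. For the 'cleared' outcome, the likelihood ratio is 0.073/0.888 = 0.082207.
Posterior odds = 0.054852 × 0.082207 = 0.0045093, so P(H|E) = 0.0045093/(1+0.0045093) = 0.0045. Then P(¬H|E) = 1 − 0.0045 = 0.9955.

P(¬H | E) ≈ 0.9955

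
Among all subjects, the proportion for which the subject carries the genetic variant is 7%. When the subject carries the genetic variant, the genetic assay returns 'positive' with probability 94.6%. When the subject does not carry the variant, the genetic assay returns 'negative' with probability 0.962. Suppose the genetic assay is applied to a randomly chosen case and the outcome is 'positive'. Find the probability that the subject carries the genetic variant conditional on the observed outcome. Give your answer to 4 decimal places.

Let H be the event that the subject carries the genetic variant. P(H) = 0.07, so P(¬H) = 0.93. With E the 'positive' result, P(E|H) = 0.946 and P(E|¬H) = 0.038.
P(E) = 0.946·0.07 + 0.038·0.93 = 0.066220 + 0.035340 = 0.10156.
By Bayes' theorem, P(H|E) = 0.066220 / 0.10156 = 0.6520.

P(H | E) ≈ 0.6520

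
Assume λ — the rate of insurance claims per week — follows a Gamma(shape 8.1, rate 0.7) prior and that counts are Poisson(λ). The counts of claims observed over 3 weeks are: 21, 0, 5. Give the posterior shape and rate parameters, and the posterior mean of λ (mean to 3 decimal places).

The Poisson likelihood adds the total count to the shape and the number of exposure periods to the rate. Here ∑xᵢ = 26 and n = 3, so shape 8.1→34.1 and rate 0.7→3.7.
Posterior mean = shape/rate = 34.1/3.7 = 9.216.

Posterior: Gamma(shape=34.1, rate=3.7); mean ≈ 9.216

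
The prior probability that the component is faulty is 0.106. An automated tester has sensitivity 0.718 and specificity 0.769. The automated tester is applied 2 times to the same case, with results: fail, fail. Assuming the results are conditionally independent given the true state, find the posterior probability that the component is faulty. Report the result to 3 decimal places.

Posterior P(H) ≈ 0.534

Let H be the event that the component is faulty; start with P(H) = 0.106. P('fail'|H) = 0.718, P('fail'|¬H) = 0.231.
Update on result 1 ('fail'): P(H) ← 0.718·0.1060 / (0.718·0.1060 + 0.231·0.8940) = 0.076108/0.28262 = 0.2693.
Update on result 2 ('fail'): P(H) ← 0.718·0.2693 / (0.718·0.2693 + 0.231·0.7307) = 0.19335/0.36215 = 0.5339.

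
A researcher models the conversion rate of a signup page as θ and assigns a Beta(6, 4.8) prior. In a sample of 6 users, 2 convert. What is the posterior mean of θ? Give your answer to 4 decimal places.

The binomial likelihood is conjugate to the Beta prior: with 2 successes and 4 failures, the posterior is Beta(6+2, 4.8+4) = Beta(8, 8.8).
Posterior mean = α/(α+β) = 8/16.8 = 0.4762.

Posterior mean ≈ 0.4762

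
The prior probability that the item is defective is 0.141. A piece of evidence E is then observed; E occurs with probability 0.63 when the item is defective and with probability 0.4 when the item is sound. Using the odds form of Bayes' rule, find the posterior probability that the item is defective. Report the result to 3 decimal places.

Prior odds = 0.141/(1−0.141) = 0.16414.
Likelihood ratio for E = 0.63/0.4 = 1.5750.
Posterior odds = prior odds × LR = 0.25853.
Posterior probability = odds/(1+odds) = 0.25853/1.2585 = 0.205.

Posterior probability ≈ 0.205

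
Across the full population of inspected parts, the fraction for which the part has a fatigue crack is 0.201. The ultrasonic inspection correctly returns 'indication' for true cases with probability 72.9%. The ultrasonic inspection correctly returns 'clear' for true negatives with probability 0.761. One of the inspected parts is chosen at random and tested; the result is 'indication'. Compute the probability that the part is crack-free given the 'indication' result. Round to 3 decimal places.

Let H be the event that the part has a fatigue crack. P(H) = 0.201, so P(¬H) = 0.799. With E the 'indication' result, P(E|H) = 0.729 and P(E|¬H) = 0.239.
P(E) = 0.729·0.201 + 0.239·0.799 = 0.14653 + 0.19096 = 0.33749.
By Bayes' theorem, P(H|E) = 0.14653 / 0.33749 = 0.434. Hence P(¬H|E) = 1 − 0.434 = 0.566.

P(¬H | E) ≈ 0.566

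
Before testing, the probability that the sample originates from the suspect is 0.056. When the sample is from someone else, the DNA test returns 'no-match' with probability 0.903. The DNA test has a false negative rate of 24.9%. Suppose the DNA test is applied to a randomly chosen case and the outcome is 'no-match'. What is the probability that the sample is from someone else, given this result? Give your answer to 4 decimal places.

Let H be the event that the sample originates from the suspect. P(H) = 0.056, so P(¬H) = 0.944. With E the 'no-match' result, P(E|H) = 0.249 and P(E|¬H) = 0.903.
P(E) = 0.249·0.056 + 0.903·0.944 = 0.013944 + 0.85243 = 0.86638.
By Bayes' theorem, P(H|E) = 0.013944 / 0.86638 = 0.0161. Hence P(¬H|E) = 1 − 0.0161 = 0.9839.

P(¬H | E) ≈ 0.9839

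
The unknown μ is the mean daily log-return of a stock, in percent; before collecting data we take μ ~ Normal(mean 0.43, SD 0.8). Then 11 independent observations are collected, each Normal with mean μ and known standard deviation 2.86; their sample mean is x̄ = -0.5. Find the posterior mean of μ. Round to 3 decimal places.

Posterior mean ≈ -0.000

Prior precision 1/τ₀² = 1/0.8² = 1.56250; data precision n/σ² = 11/2.86² = 1.34481.
Posterior precision = 1.56250 + 1.34481 = 2.90731.
Posterior mean = (1.56250·0.43 + 1.34481·-0.5) / 2.90731 = -0.000.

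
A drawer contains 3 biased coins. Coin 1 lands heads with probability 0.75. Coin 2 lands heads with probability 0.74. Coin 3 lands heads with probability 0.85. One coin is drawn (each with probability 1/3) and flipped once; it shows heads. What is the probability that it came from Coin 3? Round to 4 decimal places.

P(heads|C1) = 0.75; P(heads|C2) = 0.74; P(heads|C3) = 0.85.
Prior × likelihood for each source: 0.333333·0.75=0.2500, 0.333333·0.74=0.2467, 0.333333·0.85=0.2833. Summing gives P(heads) = 0.78000.
P(Coin 3 | heads) = 0.2833 / 0.78000 = 0.3632.

Posterior probability ≈ 0.3632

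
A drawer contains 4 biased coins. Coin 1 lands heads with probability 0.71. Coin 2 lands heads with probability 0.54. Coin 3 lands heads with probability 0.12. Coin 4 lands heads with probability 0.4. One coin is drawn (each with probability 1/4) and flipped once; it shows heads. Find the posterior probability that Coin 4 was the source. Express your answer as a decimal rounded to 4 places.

P(heads|C1) = 0.71; P(heads|C2) = 0.54; P(heads|C3) = 0.12; P(heads|C4) = 0.4.
Prior × likelihood for each source: 0.25·0.71=0.1775, 0.25·0.54=0.1350, 0.25·0.12=0.03000, 0.25·0.4=0.1000. Summing gives P(heads) = 0.44250.
P(Coin 4 | heads) = 0.1000 / 0.44250 = 0.2260.

Posterior probability ≈ 0.2260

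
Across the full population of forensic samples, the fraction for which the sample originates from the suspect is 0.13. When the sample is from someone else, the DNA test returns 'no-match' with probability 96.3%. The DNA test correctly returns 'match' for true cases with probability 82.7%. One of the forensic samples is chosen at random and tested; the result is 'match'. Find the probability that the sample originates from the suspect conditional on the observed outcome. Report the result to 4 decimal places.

Write H for 'the sample originates from the suspect'. Prior odds H:¬H = 0.13/0.87 = 0.14943. For the 'match' outcome, the likelihood ratio is 0.827/0.037 = 22.351.
Posterior odds = 0.14943 × 22.351 = 3.3399, so P(H|E) = 3.3399/(1+3.3399) = 0.7696.

P(H | E) ≈ 0.7696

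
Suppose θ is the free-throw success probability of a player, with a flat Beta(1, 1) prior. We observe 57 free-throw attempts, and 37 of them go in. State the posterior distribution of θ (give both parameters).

Posterior: Beta(38, 21)

Observing 37 successes and 20 failures updates Beta(1, 1) by adding the success and failure counts to the two shape parameters: α = 1+37 = 38, β = 1+20 = 21.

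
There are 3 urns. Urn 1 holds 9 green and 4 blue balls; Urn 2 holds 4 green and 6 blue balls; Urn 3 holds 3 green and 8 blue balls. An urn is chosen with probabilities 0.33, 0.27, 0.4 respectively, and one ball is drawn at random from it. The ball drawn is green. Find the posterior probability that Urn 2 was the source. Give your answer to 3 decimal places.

Tabulate prior·likelihood by source: [1] prior 0.33, lik 0.6923, product 0.2285; [2] prior 0.27, lik 0.4, product 0.1080; [3] prior 0.4, lik 0.2727, product 0.1091.
Normalizing constant = 0.44555; the posterior for Urn 2 is its product over the sum, 0.1080/0.44555 = 0.242.

Posterior probability ≈ 0.242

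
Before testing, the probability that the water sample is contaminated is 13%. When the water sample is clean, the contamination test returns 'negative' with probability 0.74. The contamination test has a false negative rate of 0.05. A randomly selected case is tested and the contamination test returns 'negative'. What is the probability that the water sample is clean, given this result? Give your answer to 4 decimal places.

P(¬H | E) ≈ 0.9900

Let H be the event that the water sample is contaminated. P(H) = 0.13, so P(¬H) = 0.87. With E the 'negative' result, P(E|H) = 0.05 and P(E|¬H) = 0.74.
P(E) = 0.05·0.13 + 0.74·0.87 = 0.0065000 + 0.64380 = 0.65030.
By Bayes' theorem, P(H|E) = 0.0065000 / 0.65030 = 0.0100. Hence P(¬H|E) = 1 − 0.0100 = 0.9900.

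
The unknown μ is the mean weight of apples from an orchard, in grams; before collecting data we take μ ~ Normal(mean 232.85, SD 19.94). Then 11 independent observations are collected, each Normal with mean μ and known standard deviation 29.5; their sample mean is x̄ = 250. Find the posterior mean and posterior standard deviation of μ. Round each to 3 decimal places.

With known σ, the Normal prior is conjugate. Weight on the data is w = (n/σ²)/(n/σ² + 1/τ₀²) = 0.0126400/(0.0126400+0.00251507) = 0.83404.
Posterior mean = w·x̄ + (1−w)·μ₀ = 0.83404·250 + 0.16596·232.85 = 247.154. Posterior variance = 1/(0.0126400+0.00251507) = 65.9843, so SD = 8.123.

Posterior mean ≈ 247.154; posterior SD ≈ 8.123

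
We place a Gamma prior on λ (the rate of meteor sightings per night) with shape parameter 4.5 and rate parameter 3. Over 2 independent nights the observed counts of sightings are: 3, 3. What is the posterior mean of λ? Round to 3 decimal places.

Posterior mean ≈ 2.100

Total count ∑xᵢ = 6 over n = 2 nights.
Gamma is conjugate to the Poisson likelihood: posterior is Gamma(shape = 4.5+6 = 10.5, rate = 3+2 = 5).
E[λ | data] = 10.5/5 = 2.100.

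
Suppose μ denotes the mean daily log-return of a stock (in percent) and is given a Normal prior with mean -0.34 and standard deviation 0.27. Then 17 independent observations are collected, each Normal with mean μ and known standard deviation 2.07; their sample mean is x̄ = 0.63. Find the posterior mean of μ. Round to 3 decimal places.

Posterior mean ≈ -0.122

Prior precision 1/τ₀² = 1/0.27² = 13.7174; data precision n/σ² = 17/2.07² = 3.96742.
Posterior precision = 13.7174 + 3.96742 = 17.6848.
Posterior mean = (13.7174·-0.34 + 3.96742·0.63) / 17.6848 = -0.122.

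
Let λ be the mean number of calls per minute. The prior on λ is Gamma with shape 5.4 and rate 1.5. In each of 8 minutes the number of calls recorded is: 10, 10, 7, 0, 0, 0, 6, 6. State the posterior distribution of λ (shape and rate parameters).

Posterior: Gamma(shape=44.4, rate=9.5)

Total count ∑xᵢ = 39 over n = 8 minutes.
Gamma is conjugate to the Poisson likelihood: posterior is Gamma(shape = 5.4+39 = 44.4, rate = 1.5+8 = 9.5).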